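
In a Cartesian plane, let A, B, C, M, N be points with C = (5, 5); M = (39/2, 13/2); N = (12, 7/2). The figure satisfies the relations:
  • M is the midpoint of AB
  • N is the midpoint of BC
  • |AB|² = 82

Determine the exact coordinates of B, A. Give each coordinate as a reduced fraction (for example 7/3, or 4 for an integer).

1. B_x = 19  [B = 2·N−C = 2·(12, 7/2)−(5, 5)]
2. B_y = 2  [B = 2·N−C = 2·(12, 7/2)−(5, 5)]
   so B = (19, 2)
3. A_x = 20  [A = 2·M−B = 2·(39/2, 13/2)−(19, 2)]
4. A_y = 11  [A = 2·M−B = 2·(39/2, 13/2)−(19, 2)]
   so A = (20, 11)

B = (19, 2)
A = (20, 11)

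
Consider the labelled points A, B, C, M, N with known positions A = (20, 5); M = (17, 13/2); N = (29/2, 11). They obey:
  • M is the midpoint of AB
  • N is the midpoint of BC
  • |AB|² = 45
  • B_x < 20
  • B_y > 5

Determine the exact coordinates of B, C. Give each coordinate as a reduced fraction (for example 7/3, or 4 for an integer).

B = (14, 8)
C = (15, 14)

1. B_x = 14  [B = 2·M−A = 2·(17, 13/2)−(20, 5)]
2. B_y = 8  [B = 2·M−A = 2·(17, 13/2)−(20, 5)]
   so B = (14, 8)
3. C_x = 15  [C = 2·N−B = 2·(29/2, 11)−(14, 8)]
4. C_y = 14  [C = 2·N−B = 2·(29/2, 11)−(14, 8)]
   so C = (15, 14)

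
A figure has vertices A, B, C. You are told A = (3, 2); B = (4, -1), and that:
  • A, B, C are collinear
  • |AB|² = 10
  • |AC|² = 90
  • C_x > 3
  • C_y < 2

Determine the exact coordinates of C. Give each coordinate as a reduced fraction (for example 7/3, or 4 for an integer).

1. C_x = 6  [[A, B, C are collinear ⇒ 3x+1y-11=0] ∩ [|C−(3, 2)|²=90]]
2. C_y = -7  [[A, B, C are collinear ⇒ 3x+1y-11=0] ∩ [|C−(3, 2)|²=90]]
   so C = (6, -7)

C = (6, -7)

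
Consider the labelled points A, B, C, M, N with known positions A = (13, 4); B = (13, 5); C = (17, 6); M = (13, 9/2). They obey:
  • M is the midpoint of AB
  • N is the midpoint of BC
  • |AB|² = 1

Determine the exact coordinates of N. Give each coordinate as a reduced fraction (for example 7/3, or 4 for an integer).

1. N_x = 15  [2·N = B+C = (13, 5)+(17, 6)]
2. N_y = 11/2  [2·N = B+C = (13, 5)+(17, 6)]
   so N = (15, 11/2)

N = (15, 11/2)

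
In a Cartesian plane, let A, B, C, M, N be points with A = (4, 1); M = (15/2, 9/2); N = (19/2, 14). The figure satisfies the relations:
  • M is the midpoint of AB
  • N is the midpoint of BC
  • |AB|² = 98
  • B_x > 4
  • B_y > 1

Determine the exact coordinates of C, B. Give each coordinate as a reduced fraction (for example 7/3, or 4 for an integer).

C = (8, 20)
B = (11, 8)

1. B_x = 11  [B = 2·M−A = 2·(15/2, 9/2)−(4, 1)]
2. B_y = 8  [B = 2·M−A = 2·(15/2, 9/2)−(4, 1)]
   so B = (11, 8)
3. C_x = 8  [C = 2·N−B = 2·(19/2, 14)−(11, 8)]
4. C_y = 20  [C = 2·N−B = 2·(19/2, 14)−(11, 8)]
   so C = (8, 20)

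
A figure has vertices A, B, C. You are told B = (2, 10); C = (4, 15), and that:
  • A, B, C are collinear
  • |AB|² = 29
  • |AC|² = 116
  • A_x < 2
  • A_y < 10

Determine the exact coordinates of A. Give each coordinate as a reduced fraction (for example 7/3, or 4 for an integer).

A = (0, 5)

1. A_x = 0  [[A, B, C are collinear ⇒ -5x+2y-10=0] ∩ [|A−(2, 10)|²=29]]
2. A_y = 5  [[A, B, C are collinear ⇒ -5x+2y-10=0] ∩ [|A−(2, 10)|²=29]]
   so A = (0, 5)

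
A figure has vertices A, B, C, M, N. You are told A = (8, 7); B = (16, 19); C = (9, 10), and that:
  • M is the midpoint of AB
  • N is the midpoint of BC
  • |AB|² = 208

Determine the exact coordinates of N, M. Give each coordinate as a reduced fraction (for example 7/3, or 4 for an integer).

1. M_x = 12  [2·M = A+B = (8, 7)+(16, 19)]
2. M_y = 13  [2·M = A+B = (8, 7)+(16, 19)]
   so M = (12, 13)
3. N_x = 25/2  [2·N = B+C = (16, 19)+(9, 10)]
4. N_y = 29/2  [2·N = B+C = (16, 19)+(9, 10)]
   so N = (25/2, 29/2)

N = (25/2, 29/2)
M = (12, 13)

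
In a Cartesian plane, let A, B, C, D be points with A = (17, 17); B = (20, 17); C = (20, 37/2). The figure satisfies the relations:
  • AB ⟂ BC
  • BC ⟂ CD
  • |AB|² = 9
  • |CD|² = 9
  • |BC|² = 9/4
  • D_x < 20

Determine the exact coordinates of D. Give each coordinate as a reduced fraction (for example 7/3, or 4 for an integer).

1. D_x = 17  [[BC ⟂ CD ⇒ 3/2y-111/4=0] ∩ [|D−(20, 37/2)|²=9]]
2. D_y = 37/2  [[BC ⟂ CD ⇒ 3/2y-111/4=0] ∩ [|D−(20, 37/2)|²=9]]
   so D = (17, 37/2)

D = (17, 37/2)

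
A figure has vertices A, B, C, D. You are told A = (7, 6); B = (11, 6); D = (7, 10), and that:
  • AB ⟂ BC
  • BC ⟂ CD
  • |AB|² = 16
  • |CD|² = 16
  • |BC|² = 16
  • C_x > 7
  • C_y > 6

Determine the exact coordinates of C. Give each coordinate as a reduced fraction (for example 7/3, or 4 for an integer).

1. C_x = 11  [[AB ⟂ BC ⇒ 4x-44=0] ∩ [|C−(7, 10)|²=16]]
2. C_y = 10  [[AB ⟂ BC ⇒ 4x-44=0] ∩ [|C−(7, 10)|²=16]]
   so C = (11, 10)

C = (11, 10)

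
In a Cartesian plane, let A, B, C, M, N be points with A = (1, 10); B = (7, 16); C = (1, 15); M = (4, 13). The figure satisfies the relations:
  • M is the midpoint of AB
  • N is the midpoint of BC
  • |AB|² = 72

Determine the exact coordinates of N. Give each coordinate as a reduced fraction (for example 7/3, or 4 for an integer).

N = (4, 31/2)

1. N_x = 4  [2·N = B+C = (7, 16)+(1, 15)]
2. N_y = 31/2  [2·N = B+C = (7, 16)+(1, 15)]
   so N = (4, 31/2)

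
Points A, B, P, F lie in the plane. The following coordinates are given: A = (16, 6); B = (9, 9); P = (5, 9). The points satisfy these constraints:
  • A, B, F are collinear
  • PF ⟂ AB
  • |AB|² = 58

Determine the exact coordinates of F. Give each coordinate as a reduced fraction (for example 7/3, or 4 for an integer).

F = (163/29, 303/29)

1. F_x = 163/29  [[A, B, F are collinear ⇒ -3x-7y+90=0] ∩ [PF ⟂ AB ⇒ -7x+3y+8=0]]
2. F_y = 303/29  [[A, B, F are collinear ⇒ -3x-7y+90=0] ∩ [PF ⟂ AB ⇒ -7x+3y+8=0]]
   so F = (163/29, 303/29)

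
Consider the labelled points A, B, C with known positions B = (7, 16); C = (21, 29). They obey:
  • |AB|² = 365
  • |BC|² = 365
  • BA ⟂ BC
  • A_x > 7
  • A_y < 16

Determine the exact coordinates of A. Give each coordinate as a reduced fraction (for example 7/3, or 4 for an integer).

A = (20, 2)

1. A_x = 20  [[BA ⟂ BC ⇒ 14x+13y-306=0] ∩ [|A−(7, 16)|²=365]]
2. A_y = 2  [[BA ⟂ BC ⇒ 14x+13y-306=0] ∩ [|A−(7, 16)|²=365]]
   so A = (20, 2)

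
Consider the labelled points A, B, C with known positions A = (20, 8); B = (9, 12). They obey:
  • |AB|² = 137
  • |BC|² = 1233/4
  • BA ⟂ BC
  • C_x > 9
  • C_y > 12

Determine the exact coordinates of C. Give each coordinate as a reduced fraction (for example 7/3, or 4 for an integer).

1. C_x = 15  [[BA ⟂ BC ⇒ 11x-4y-51=0] ∩ [|C−(9, 12)|²=1233/4]]
2. C_y = 57/2  [[BA ⟂ BC ⇒ 11x-4y-51=0] ∩ [|C−(9, 12)|²=1233/4]]
   so C = (15, 57/2)

C = (15, 57/2)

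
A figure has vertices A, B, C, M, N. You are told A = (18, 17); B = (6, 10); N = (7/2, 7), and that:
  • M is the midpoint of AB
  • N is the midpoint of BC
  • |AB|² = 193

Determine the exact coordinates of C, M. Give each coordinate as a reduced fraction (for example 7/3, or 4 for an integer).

C = (1, 4)
M = (12, 27/2)

1. M_x = 12  [2·M = A+B = (18, 17)+(6, 10)]
2. M_y = 27/2  [2·M = A+B = (18, 17)+(6, 10)]
   so M = (12, 27/2)
3. C_x = 1  [C = 2·N−B = 2·(7/2, 7)−(6, 10)]
4. C_y = 4  [C = 2·N−B = 2·(7/2, 7)−(6, 10)]
   so C = (1, 4)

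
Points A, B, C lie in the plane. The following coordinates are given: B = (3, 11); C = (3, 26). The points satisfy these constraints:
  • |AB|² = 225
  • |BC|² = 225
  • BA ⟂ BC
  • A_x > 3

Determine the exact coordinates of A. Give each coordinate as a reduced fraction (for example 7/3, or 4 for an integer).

1. A_x = 18  [[BA ⟂ BC ⇒ 15y-165=0] ∩ [|A−(3, 11)|²=225]]
2. A_y = 11  [[BA ⟂ BC ⇒ 15y-165=0] ∩ [|A−(3, 11)|²=225]]
   so A = (18, 11)

A = (18, 11)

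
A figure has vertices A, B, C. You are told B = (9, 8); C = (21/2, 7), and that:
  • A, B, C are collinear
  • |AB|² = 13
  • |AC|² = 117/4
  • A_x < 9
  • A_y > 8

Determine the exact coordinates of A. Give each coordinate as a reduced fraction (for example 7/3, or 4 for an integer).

A = (6, 10)

1. A_x = 6  [[A, B, C are collinear ⇒ 1x+3/2y-21=0] ∩ [|A−(9, 8)|²=13]]
2. A_y = 10  [[A, B, C are collinear ⇒ 1x+3/2y-21=0] ∩ [|A−(9, 8)|²=13]]
   so A = (6, 10)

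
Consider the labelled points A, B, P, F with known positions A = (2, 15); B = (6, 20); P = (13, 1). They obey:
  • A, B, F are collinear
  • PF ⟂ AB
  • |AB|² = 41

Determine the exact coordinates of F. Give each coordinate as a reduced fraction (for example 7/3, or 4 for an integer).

F = (-22/41, 485/41)

1. F_x = -22/41  [[A, B, F are collinear ⇒ -5x+4y-50=0] ∩ [PF ⟂ AB ⇒ 4x+5y-57=0]]
2. F_y = 485/41  [[A, B, F are collinear ⇒ -5x+4y-50=0] ∩ [PF ⟂ AB ⇒ 4x+5y-57=0]]
   so F = (-22/41, 485/41)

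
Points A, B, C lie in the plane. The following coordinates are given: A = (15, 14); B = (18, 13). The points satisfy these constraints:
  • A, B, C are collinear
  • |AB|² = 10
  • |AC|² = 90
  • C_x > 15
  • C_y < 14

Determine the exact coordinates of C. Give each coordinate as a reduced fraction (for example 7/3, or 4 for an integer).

1. C_x = 24  [[A, B, C are collinear ⇒ 1x+3y-57=0] ∩ [|C−(15, 14)|²=90]]
2. C_y = 11  [[A, B, C are collinear ⇒ 1x+3y-57=0] ∩ [|C−(15, 14)|²=90]]
   so C = (24, 11)

C = (24, 11)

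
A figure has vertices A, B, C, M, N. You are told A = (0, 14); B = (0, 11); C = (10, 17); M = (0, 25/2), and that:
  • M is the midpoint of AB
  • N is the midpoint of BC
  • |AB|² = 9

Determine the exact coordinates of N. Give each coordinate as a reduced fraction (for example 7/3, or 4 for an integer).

N = (5, 14)

1. N_x = 5  [2·N = B+C = (0, 11)+(10, 17)]
2. N_y = 14  [2·N = B+C = (0, 11)+(10, 17)]
   so N = (5, 14)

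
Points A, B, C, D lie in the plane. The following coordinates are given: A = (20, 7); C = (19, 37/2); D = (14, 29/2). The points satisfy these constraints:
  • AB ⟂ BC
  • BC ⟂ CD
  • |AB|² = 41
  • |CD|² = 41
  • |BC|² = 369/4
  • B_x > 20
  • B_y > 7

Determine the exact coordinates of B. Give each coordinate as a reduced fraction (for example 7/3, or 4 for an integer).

B = (25, 11)

1. B_x = 25  [[BC ⟂ CD ⇒ 5x+4y-169=0] ∩ [|B−(20, 7)|²=41]]
2. B_y = 11  [[BC ⟂ CD ⇒ 5x+4y-169=0] ∩ [|B−(20, 7)|²=41]]
   so B = (25, 11)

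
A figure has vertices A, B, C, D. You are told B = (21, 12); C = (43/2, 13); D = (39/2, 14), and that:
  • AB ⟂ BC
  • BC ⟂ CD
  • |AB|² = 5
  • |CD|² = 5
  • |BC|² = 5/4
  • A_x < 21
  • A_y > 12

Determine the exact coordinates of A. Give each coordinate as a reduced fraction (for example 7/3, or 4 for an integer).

1. A_x = 19  [[AB ⟂ BC ⇒ -1/2x-1y+45/2=0] ∩ [|A−(21, 12)|²=5]]
2. A_y = 13  [[AB ⟂ BC ⇒ -1/2x-1y+45/2=0] ∩ [|A−(21, 12)|²=5]]
   so A = (19, 13)

A = (19, 13)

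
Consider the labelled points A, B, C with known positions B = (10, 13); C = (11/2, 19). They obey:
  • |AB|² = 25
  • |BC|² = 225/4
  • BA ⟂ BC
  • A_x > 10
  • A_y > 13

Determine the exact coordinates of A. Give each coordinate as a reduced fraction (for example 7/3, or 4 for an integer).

A = (14, 16)

1. A_x = 14  [[BA ⟂ BC ⇒ -9/2x+6y-33=0] ∩ [|A−(10, 13)|²=25]]
2. A_y = 16  [[BA ⟂ BC ⇒ -9/2x+6y-33=0] ∩ [|A−(10, 13)|²=25]]
   so A = (14, 16)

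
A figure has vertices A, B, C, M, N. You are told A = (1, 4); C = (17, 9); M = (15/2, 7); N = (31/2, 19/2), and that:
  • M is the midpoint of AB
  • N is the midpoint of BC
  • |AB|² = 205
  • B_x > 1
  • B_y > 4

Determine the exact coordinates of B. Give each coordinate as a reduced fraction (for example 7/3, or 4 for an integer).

1. B_x = 14  [B = 2·M−A = 2·(15/2, 7)−(1, 4)]
2. B_y = 10  [B = 2·M−A = 2·(15/2, 7)−(1, 4)]
   so B = (14, 10)

B = (14, 10)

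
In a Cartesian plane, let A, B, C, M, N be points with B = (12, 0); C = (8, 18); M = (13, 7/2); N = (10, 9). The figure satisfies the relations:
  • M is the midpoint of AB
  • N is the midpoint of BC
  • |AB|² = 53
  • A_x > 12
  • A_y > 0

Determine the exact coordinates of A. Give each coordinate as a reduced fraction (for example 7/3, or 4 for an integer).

A = (14, 7)

1. A_x = 14  [A = 2·M−B = 2·(13, 7/2)−(12, 0)]
2. A_y = 7  [A = 2·M−B = 2·(13, 7/2)−(12, 0)]
   so A = (14, 7)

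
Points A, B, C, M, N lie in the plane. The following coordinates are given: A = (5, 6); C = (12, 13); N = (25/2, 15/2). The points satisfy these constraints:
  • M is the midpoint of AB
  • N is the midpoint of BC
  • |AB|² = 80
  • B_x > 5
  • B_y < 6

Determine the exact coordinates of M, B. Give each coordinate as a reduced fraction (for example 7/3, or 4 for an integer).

1. B_x = 13  [B = 2·N−C = 2·(25/2, 15/2)−(12, 13)]
2. B_y = 2  [B = 2·N−C = 2·(25/2, 15/2)−(12, 13)]
   so B = (13, 2)
3. M_x = 9  [2·M = A+B = (5, 6)+(13, 2)]
4. M_y = 4  [2·M = A+B = (5, 6)+(13, 2)]
   so M = (9, 4)

M = (9, 4)
B = (13, 2)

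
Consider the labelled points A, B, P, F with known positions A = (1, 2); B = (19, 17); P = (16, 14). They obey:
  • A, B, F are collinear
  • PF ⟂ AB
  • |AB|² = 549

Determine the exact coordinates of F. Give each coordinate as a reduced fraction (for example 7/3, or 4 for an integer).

F = (961/61, 872/61)

1. F_x = 961/61  [[A, B, F are collinear ⇒ -15x+18y-21=0] ∩ [PF ⟂ AB ⇒ 18x+15y-498=0]]
2. F_y = 872/61  [[A, B, F are collinear ⇒ -15x+18y-21=0] ∩ [PF ⟂ AB ⇒ 18x+15y-498=0]]
   so F = (961/61, 872/61)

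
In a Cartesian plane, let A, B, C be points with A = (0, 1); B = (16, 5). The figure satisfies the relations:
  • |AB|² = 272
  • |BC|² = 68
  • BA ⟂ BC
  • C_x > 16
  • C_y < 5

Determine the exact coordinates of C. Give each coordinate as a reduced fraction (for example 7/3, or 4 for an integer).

C = (18, -3)

1. C_x = 18  [[BA ⟂ BC ⇒ -16x-4y+276=0] ∩ [|C−(16, 5)|²=68]]
2. C_y = -3  [[BA ⟂ BC ⇒ -16x-4y+276=0] ∩ [|C−(16, 5)|²=68]]
   so C = (18, -3)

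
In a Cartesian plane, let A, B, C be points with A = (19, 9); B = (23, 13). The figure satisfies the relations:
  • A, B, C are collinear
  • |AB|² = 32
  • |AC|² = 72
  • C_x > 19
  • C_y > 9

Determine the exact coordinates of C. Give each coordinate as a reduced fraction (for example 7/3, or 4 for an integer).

C = (25, 15)

1. C_x = 25  [[A, B, C are collinear ⇒ -4x+4y+40=0] ∩ [|C−(19, 9)|²=72]]
2. C_y = 15  [[A, B, C are collinear ⇒ -4x+4y+40=0] ∩ [|C−(19, 9)|²=72]]
   so C = (25, 15)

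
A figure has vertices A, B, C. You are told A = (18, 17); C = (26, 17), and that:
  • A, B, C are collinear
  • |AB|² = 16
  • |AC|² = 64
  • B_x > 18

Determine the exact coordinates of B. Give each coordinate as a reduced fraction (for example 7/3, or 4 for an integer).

1. B_x = 22  [[A, B, C are collinear ⇒ -8y+136=0] ∩ [|B−(18, 17)|²=16]]
2. B_y = 17  [[A, B, C are collinear ⇒ -8y+136=0] ∩ [|B−(18, 17)|²=16]]
   so B = (22, 17)

B = (22, 17)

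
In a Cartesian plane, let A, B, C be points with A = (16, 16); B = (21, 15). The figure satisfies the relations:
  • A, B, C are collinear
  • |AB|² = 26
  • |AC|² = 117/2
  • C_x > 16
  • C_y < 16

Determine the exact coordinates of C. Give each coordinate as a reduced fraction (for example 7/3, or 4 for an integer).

1. C_x = 47/2  [[A, B, C are collinear ⇒ 1x+5y-96=0] ∩ [|C−(16, 16)|²=117/2]]
2. C_y = 29/2  [[A, B, C are collinear ⇒ 1x+5y-96=0] ∩ [|C−(16, 16)|²=117/2]]
   so C = (47/2, 29/2)

C = (47/2, 29/2)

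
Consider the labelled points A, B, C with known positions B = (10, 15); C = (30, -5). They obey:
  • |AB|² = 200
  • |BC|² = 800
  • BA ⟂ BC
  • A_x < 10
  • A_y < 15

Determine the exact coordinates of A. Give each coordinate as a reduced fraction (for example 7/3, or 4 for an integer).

A = (0, 5)

1. A_x = 0  [[BA ⟂ BC ⇒ 20x-20y+100=0] ∩ [|A−(10, 15)|²=200]]
2. A_y = 5  [[BA ⟂ BC ⇒ 20x-20y+100=0] ∩ [|A−(10, 15)|²=200]]
   so A = (0, 5)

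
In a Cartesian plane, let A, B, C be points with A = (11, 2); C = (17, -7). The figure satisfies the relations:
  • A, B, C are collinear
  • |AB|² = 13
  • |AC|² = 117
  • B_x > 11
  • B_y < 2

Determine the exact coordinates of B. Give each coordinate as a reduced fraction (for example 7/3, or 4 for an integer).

1. B_x = 13  [[A, B, C are collinear ⇒ -9x-6y+111=0] ∩ [|B−(11, 2)|²=13]]
2. B_y = -1  [[A, B, C are collinear ⇒ -9x-6y+111=0] ∩ [|B−(11, 2)|²=13]]
   so B = (13, -1)

B = (13, -1)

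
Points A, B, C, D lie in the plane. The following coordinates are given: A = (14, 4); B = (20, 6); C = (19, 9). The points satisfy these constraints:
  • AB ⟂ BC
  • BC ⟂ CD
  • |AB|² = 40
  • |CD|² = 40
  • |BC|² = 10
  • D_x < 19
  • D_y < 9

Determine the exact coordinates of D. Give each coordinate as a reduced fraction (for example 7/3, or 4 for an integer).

1. D_x = 13  [[BC ⟂ CD ⇒ -1x+3y-8=0] ∩ [|D−(19, 9)|²=40]]
2. D_y = 7  [[BC ⟂ CD ⇒ -1x+3y-8=0] ∩ [|D−(19, 9)|²=40]]
   so D = (13, 7)

D = (13, 7)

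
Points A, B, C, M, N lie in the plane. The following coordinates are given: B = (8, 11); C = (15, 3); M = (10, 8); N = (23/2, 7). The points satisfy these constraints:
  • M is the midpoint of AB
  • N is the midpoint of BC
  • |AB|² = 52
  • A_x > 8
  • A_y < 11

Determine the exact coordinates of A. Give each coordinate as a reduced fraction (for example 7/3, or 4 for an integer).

A = (12, 5)

1. A_x = 12  [A = 2·M−B = 2·(10, 8)−(8, 11)]
2. A_y = 5  [A = 2·M−B = 2·(10, 8)−(8, 11)]
   so A = (12, 5)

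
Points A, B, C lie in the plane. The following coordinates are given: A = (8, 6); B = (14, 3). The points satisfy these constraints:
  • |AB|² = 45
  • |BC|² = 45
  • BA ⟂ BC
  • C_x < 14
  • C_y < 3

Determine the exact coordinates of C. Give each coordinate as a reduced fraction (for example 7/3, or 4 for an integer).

1. C_x = 11  [[BA ⟂ BC ⇒ -6x+3y+75=0] ∩ [|C−(14, 3)|²=45]]
2. C_y = -3  [[BA ⟂ BC ⇒ -6x+3y+75=0] ∩ [|C−(14, 3)|²=45]]
   so C = (11, -3)

C = (11, -3)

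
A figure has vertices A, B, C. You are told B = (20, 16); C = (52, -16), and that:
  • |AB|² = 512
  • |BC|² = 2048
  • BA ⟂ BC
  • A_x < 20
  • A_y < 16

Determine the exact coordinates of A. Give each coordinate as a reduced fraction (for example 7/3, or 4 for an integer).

1. A_x = 4  [[BA ⟂ BC ⇒ 32x-32y-128=0] ∩ [|A−(20, 16)|²=512]]
2. A_y = 0  [[BA ⟂ BC ⇒ 32x-32y-128=0] ∩ [|A−(20, 16)|²=512]]
   so A = (4, 0)

A = (4, 0)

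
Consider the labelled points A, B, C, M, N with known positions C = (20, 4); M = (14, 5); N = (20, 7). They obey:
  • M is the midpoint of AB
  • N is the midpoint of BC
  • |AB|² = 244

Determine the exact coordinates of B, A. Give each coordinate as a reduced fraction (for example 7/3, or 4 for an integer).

B = (20, 10)
A = (8, 0)

1. B_x = 20  [B = 2·N−C = 2·(20, 7)−(20, 4)]
2. B_y = 10  [B = 2·N−C = 2·(20, 7)−(20, 4)]
   so B = (20, 10)
3. A_x = 8  [A = 2·M−B = 2·(14, 5)−(20, 10)]
4. A_y = 0  [A = 2·M−B = 2·(14, 5)−(20, 10)]
   so A = (8, 0)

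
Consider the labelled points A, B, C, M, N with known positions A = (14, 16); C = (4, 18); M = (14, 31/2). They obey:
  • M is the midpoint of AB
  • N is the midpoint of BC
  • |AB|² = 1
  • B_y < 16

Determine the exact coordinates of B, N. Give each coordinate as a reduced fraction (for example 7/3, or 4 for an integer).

1. B_x = 14  [B = 2·M−A = 2·(14, 31/2)−(14, 16)]
2. B_y = 15  [B = 2·M−A = 2·(14, 31/2)−(14, 16)]
   so B = (14, 15)
3. N_x = 9  [2·N = B+C = (14, 15)+(4, 18)]
4. N_y = 33/2  [2·N = B+C = (14, 15)+(4, 18)]
   so N = (9, 33/2)

B = (14, 15)
N = (9, 33/2)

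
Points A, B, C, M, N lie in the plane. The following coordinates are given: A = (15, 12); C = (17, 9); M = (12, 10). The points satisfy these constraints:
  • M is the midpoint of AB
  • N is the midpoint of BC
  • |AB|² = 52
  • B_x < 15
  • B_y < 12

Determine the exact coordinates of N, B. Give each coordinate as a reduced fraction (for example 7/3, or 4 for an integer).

1. B_x = 9  [B = 2·M−A = 2·(12, 10)−(15, 12)]
2. B_y = 8  [B = 2·M−A = 2·(12, 10)−(15, 12)]
   so B = (9, 8)
3. N_x = 13  [2·N = B+C = (9, 8)+(17, 9)]
4. N_y = 17/2  [2·N = B+C = (9, 8)+(17, 9)]
   so N = (13, 17/2)

N = (13, 17/2)
B = (9, 8)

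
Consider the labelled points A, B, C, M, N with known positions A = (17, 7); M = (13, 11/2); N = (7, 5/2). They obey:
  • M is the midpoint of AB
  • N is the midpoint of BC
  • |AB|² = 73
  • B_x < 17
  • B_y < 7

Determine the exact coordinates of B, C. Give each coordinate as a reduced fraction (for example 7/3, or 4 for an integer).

1. B_x = 9  [B = 2·M−A = 2·(13, 11/2)−(17, 7)]
2. B_y = 4  [B = 2·M−A = 2·(13, 11/2)−(17, 7)]
   so B = (9, 4)
3. C_x = 5  [C = 2·N−B = 2·(7, 5/2)−(9, 4)]
4. C_y = 1  [C = 2·N−B = 2·(7, 5/2)−(9, 4)]
   so C = (5, 1)

B = (9, 4)
C = (5, 1)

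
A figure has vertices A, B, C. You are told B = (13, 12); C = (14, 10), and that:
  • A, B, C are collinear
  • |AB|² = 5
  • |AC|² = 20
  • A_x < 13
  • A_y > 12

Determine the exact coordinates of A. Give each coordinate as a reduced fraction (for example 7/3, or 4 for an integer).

A = (12, 14)

1. A_x = 12  [[A, B, C are collinear ⇒ 2x+1y-38=0] ∩ [|A−(13, 12)|²=5]]
2. A_y = 14  [[A, B, C are collinear ⇒ 2x+1y-38=0] ∩ [|A−(13, 12)|²=5]]
   so A = (12, 14)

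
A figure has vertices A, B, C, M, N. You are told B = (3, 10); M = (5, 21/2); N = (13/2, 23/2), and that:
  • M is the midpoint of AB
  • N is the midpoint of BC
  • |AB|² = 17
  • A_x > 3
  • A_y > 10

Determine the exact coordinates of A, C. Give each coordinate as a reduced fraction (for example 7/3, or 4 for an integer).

1. A_x = 7  [A = 2·M−B = 2·(5, 21/2)−(3, 10)]
2. A_y = 11  [A = 2·M−B = 2·(5, 21/2)−(3, 10)]
   so A = (7, 11)
3. C_x = 10  [C = 2·N−B = 2·(13/2, 23/2)−(3, 10)]
4. C_y = 13  [C = 2·N−B = 2·(13/2, 23/2)−(3, 10)]
   so C = (10, 13)

A = (7, 11)
C = (10, 13)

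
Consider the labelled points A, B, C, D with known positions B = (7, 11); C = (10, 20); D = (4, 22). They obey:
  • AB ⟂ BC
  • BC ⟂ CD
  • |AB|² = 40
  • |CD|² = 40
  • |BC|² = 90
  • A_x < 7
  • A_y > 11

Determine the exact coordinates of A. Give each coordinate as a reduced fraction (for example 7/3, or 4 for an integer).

1. A_x = 1  [[AB ⟂ BC ⇒ -3x-9y+120=0] ∩ [|A−(7, 11)|²=40]]
2. A_y = 13  [[AB ⟂ BC ⇒ -3x-9y+120=0] ∩ [|A−(7, 11)|²=40]]
   so A = (1, 13)

A = (1, 13)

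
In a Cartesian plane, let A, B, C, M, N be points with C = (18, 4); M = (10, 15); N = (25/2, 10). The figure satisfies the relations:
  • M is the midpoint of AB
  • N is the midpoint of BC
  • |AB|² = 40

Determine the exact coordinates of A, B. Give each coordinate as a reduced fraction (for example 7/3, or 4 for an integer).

1. B_x = 7  [B = 2·N−C = 2·(25/2, 10)−(18, 4)]
2. B_y = 16  [B = 2·N−C = 2·(25/2, 10)−(18, 4)]
   so B = (7, 16)
3. A_x = 13  [A = 2·M−B = 2·(10, 15)−(7, 16)]
4. A_y = 14  [A = 2·M−B = 2·(10, 15)−(7, 16)]
   so A = (13, 14)

A = (13, 14)
B = (7, 16)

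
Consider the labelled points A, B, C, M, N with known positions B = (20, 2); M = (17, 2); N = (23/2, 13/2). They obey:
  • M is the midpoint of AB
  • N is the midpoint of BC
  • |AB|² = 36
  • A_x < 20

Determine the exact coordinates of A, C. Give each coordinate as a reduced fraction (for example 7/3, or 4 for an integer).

1. A_x = 14  [A = 2·M−B = 2·(17, 2)−(20, 2)]
2. A_y = 2  [A = 2·M−B = 2·(17, 2)−(20, 2)]
   so A = (14, 2)
3. C_x = 3  [C = 2·N−B = 2·(23/2, 13/2)−(20, 2)]
4. C_y = 11  [C = 2·N−B = 2·(23/2, 13/2)−(20, 2)]
   so C = (3, 11)

A = (14, 2)
C = (3, 11)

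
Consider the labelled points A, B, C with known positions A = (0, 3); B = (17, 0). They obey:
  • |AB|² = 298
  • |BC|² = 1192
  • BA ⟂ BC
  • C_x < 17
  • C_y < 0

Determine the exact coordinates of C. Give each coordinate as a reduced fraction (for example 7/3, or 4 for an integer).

C = (11, -34)

1. C_x = 11  [[BA ⟂ BC ⇒ -17x+3y+289=0] ∩ [|C−(17, 0)|²=1192]]
2. C_y = -34  [[BA ⟂ BC ⇒ -17x+3y+289=0] ∩ [|C−(17, 0)|²=1192]]
   so C = (11, -34)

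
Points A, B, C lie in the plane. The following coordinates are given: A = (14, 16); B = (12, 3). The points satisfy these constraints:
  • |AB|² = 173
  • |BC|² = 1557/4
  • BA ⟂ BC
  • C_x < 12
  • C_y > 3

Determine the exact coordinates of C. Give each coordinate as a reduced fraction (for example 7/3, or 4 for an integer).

C = (-15/2, 6)

1. C_x = -15/2  [[BA ⟂ BC ⇒ 2x+13y-63=0] ∩ [|C−(12, 3)|²=1557/4]]
2. C_y = 6  [[BA ⟂ BC ⇒ 2x+13y-63=0] ∩ [|C−(12, 3)|²=1557/4]]
   so C = (-15/2, 6)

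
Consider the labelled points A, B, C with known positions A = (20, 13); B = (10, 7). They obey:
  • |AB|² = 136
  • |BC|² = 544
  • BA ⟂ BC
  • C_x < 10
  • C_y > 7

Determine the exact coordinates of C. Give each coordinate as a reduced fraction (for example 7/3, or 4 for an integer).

1. C_x = -2  [[BA ⟂ BC ⇒ 10x+6y-142=0] ∩ [|C−(10, 7)|²=544]]
2. C_y = 27  [[BA ⟂ BC ⇒ 10x+6y-142=0] ∩ [|C−(10, 7)|²=544]]
   so C = (-2, 27)

C = (-2, 27)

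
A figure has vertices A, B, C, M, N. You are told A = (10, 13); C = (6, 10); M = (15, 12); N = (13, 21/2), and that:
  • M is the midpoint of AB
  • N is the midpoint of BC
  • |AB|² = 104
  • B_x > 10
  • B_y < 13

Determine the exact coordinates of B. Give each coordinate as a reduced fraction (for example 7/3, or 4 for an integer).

1. B_x = 20  [B = 2·M−A = 2·(15, 12)−(10, 13)]
2. B_y = 11  [B = 2·M−A = 2·(15, 12)−(10, 13)]
   so B = (20, 11)

B = (20, 11)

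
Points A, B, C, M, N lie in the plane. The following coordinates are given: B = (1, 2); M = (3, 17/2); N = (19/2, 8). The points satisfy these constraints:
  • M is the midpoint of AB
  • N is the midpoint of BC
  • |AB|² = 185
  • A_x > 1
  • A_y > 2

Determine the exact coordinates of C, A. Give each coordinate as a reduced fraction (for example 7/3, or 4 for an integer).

1. A_x = 5  [A = 2·M−B = 2·(3, 17/2)−(1, 2)]
2. A_y = 15  [A = 2·M−B = 2·(3, 17/2)−(1, 2)]
   so A = (5, 15)
3. C_x = 18  [C = 2·N−B = 2·(19/2, 8)−(1, 2)]
4. C_y = 14  [C = 2·N−B = 2·(19/2, 8)−(1, 2)]
   so C = (18, 14)

C = (18, 14)
A = (5, 15)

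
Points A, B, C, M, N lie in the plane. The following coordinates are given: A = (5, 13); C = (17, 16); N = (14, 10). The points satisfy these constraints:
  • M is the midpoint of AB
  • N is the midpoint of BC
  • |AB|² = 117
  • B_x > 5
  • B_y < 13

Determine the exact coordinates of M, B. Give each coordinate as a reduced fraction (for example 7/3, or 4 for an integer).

M = (8, 17/2)
B = (11, 4)

1. B_x = 11  [B = 2·N−C = 2·(14, 10)−(17, 16)]
2. B_y = 4  [B = 2·N−C = 2·(14, 10)−(17, 16)]
   so B = (11, 4)
3. M_x = 8  [2·M = A+B = (5, 13)+(11, 4)]
4. M_y = 17/2  [2·M = A+B = (5, 13)+(11, 4)]
   so M = (8, 17/2)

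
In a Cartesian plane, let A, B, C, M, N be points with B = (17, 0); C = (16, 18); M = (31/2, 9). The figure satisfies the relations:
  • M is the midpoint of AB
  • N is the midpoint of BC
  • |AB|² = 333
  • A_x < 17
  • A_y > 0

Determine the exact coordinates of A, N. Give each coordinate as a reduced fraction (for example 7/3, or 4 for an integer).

1. A_x = 14  [A = 2·M−B = 2·(31/2, 9)−(17, 0)]
2. A_y = 18  [A = 2·M−B = 2·(31/2, 9)−(17, 0)]
   so A = (14, 18)
3. N_x = 33/2  [2·N = B+C = (17, 0)+(16, 18)]
4. N_y = 9  [2·N = B+C = (17, 0)+(16, 18)]
   so N = (33/2, 9)

A = (14, 18)
N = (33/2, 9)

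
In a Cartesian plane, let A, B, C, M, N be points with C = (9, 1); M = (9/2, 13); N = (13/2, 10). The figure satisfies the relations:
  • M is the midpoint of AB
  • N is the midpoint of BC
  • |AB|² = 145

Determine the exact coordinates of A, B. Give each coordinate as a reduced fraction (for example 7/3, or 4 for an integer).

A = (5, 7)
B = (4, 19)

1. B_x = 4  [B = 2·N−C = 2·(13/2, 10)−(9, 1)]
2. B_y = 19  [B = 2·N−C = 2·(13/2, 10)−(9, 1)]
   so B = (4, 19)
3. A_x = 5  [A = 2·M−B = 2·(9/2, 13)−(4, 19)]
4. A_y = 7  [A = 2·M−B = 2·(9/2, 13)−(4, 19)]
   so A = (5, 7)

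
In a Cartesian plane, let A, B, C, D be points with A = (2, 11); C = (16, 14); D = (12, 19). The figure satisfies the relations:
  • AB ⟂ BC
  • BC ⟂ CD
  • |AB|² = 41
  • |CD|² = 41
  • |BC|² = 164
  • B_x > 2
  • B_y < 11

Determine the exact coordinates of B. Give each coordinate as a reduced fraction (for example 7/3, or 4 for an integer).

B = (6, 6)

1. B_x = 6  [[BC ⟂ CD ⇒ 4x-5y+6=0] ∩ [|B−(2, 11)|²=41]]
2. B_y = 6  [[BC ⟂ CD ⇒ 4x-5y+6=0] ∩ [|B−(2, 11)|²=41]]
   so B = (6, 6)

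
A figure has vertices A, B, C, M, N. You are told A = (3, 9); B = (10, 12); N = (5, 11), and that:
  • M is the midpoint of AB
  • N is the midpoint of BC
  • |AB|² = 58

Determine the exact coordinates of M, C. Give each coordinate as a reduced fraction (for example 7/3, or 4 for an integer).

1. M_x = 13/2  [2·M = A+B = (3, 9)+(10, 12)]
2. M_y = 21/2  [2·M = A+B = (3, 9)+(10, 12)]
   so M = (13/2, 21/2)
3. C_x = 0  [C = 2·N−B = 2·(5, 11)−(10, 12)]
4. C_y = 10  [C = 2·N−B = 2·(5, 11)−(10, 12)]
   so C = (0, 10)

M = (13/2, 21/2)
C = (0, 10)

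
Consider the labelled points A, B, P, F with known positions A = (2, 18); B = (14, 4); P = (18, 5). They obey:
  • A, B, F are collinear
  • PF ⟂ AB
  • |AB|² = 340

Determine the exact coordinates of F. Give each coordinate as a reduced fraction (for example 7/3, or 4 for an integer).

1. F_x = 76/5  [[A, B, F are collinear ⇒ 14x+12y-244=0] ∩ [PF ⟂ AB ⇒ 12x-14y-146=0]]
2. F_y = 13/5  [[A, B, F are collinear ⇒ 14x+12y-244=0] ∩ [PF ⟂ AB ⇒ 12x-14y-146=0]]
   so F = (76/5, 13/5)

F = (76/5, 13/5)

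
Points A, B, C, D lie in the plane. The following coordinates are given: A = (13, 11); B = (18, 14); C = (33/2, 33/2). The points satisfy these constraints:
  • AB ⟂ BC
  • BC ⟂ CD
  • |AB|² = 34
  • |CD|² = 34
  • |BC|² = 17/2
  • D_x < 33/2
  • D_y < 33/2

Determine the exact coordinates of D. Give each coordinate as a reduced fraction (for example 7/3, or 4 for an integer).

D = (23/2, 27/2)

1. D_x = 23/2  [[BC ⟂ CD ⇒ -3/2x+5/2y-33/2=0] ∩ [|D−(33/2, 33/2)|²=34]]
2. D_y = 27/2  [[BC ⟂ CD ⇒ -3/2x+5/2y-33/2=0] ∩ [|D−(33/2, 33/2)|²=34]]
   so D = (23/2, 27/2)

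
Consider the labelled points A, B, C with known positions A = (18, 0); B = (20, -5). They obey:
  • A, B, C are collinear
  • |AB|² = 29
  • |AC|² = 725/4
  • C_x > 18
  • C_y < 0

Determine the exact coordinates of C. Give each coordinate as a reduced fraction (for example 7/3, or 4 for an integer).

1. C_x = 23  [[A, B, C are collinear ⇒ 5x+2y-90=0] ∩ [|C−(18, 0)|²=725/4]]
2. C_y = -25/2  [[A, B, C are collinear ⇒ 5x+2y-90=0] ∩ [|C−(18, 0)|²=725/4]]
   so C = (23, -25/2)

C = (23, -25/2)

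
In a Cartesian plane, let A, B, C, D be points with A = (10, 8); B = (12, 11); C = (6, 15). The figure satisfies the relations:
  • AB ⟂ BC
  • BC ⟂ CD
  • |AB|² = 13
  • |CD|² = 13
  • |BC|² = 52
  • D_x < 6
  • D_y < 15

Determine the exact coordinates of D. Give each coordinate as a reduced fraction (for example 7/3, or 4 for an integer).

D = (4, 12)

1. D_x = 4  [[BC ⟂ CD ⇒ -6x+4y-24=0] ∩ [|D−(6, 15)|²=13]]
2. D_y = 12  [[BC ⟂ CD ⇒ -6x+4y-24=0] ∩ [|D−(6, 15)|²=13]]
   so D = (4, 12)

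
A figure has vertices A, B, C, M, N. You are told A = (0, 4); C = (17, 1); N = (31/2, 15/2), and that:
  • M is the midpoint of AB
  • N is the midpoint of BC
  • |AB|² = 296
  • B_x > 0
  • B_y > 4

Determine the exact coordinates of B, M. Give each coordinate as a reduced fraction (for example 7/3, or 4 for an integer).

1. B_x = 14  [B = 2·N−C = 2·(31/2, 15/2)−(17, 1)]
2. B_y = 14  [B = 2·N−C = 2·(31/2, 15/2)−(17, 1)]
   so B = (14, 14)
3. M_x = 7  [2·M = A+B = (0, 4)+(14, 14)]
4. M_y = 9  [2·M = A+B = (0, 4)+(14, 14)]
   so M = (7, 9)

B = (14, 14)
M = (7, 9)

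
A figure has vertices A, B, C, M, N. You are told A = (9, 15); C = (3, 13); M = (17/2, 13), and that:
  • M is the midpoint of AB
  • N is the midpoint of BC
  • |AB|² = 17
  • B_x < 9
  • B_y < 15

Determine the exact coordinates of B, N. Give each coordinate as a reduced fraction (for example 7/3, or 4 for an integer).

1. B_x = 8  [B = 2·M−A = 2·(17/2, 13)−(9, 15)]
2. B_y = 11  [B = 2·M−A = 2·(17/2, 13)−(9, 15)]
   so B = (8, 11)
3. N_x = 11/2  [2·N = B+C = (8, 11)+(3, 13)]
4. N_y = 12  [2·N = B+C = (8, 11)+(3, 13)]
   so N = (11/2, 12)

B = (8, 11)
N = (11/2, 12)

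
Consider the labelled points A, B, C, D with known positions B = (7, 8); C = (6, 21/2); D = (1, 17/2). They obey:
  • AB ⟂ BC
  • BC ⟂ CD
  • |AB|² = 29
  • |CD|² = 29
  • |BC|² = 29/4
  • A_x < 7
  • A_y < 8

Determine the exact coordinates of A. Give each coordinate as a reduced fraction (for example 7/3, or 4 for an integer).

1. A_x = 2  [[AB ⟂ BC ⇒ 1x-5/2y+13=0] ∩ [|A−(7, 8)|²=29]]
2. A_y = 6  [[AB ⟂ BC ⇒ 1x-5/2y+13=0] ∩ [|A−(7, 8)|²=29]]
   so A = (2, 6)

A = (2, 6)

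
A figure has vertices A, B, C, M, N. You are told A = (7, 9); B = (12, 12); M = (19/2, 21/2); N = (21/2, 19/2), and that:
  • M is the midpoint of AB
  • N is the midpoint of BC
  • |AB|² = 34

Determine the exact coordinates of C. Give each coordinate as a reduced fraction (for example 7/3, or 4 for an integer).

C = (9, 7)

1. C_x = 9  [C = 2·N−B = 2·(21/2, 19/2)−(12, 12)]
2. C_y = 7  [C = 2·N−B = 2·(21/2, 19/2)−(12, 12)]
   so C = (9, 7)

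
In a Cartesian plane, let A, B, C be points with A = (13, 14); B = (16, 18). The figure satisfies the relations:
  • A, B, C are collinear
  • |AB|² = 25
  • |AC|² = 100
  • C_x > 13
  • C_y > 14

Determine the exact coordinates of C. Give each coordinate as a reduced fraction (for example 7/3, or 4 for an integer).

1. C_x = 19  [[A, B, C are collinear ⇒ -4x+3y+10=0] ∩ [|C−(13, 14)|²=100]]
2. C_y = 22  [[A, B, C are collinear ⇒ -4x+3y+10=0] ∩ [|C−(13, 14)|²=100]]
   so C = (19, 22)

C = (19, 22)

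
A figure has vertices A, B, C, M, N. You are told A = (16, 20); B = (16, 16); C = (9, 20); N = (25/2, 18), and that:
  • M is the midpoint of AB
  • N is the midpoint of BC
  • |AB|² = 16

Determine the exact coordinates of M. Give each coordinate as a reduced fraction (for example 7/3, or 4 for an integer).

1. M_x = 16  [2·M = A+B = (16, 20)+(16, 16)]
2. M_y = 18  [2·M = A+B = (16, 20)+(16, 16)]
   so M = (16, 18)

M = (16, 18)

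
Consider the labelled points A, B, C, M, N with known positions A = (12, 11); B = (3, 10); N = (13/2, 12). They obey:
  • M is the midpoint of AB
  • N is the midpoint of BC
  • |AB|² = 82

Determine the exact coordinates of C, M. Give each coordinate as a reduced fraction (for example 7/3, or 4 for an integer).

C = (10, 14)
M = (15/2, 21/2)

1. M_x = 15/2  [2·M = A+B = (12, 11)+(3, 10)]
2. M_y = 21/2  [2·M = A+B = (12, 11)+(3, 10)]
   so M = (15/2, 21/2)
3. C_x = 10  [C = 2·N−B = 2·(13/2, 12)−(3, 10)]
4. C_y = 14  [C = 2·N−B = 2·(13/2, 12)−(3, 10)]
   so C = (10, 14)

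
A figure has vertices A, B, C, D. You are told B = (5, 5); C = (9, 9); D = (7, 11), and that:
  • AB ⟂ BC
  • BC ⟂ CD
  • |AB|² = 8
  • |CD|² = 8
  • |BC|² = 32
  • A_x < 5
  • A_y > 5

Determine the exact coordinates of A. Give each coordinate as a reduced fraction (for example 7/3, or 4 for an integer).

1. A_x = 3  [[AB ⟂ BC ⇒ -4x-4y+40=0] ∩ [|A−(5, 5)|²=8]]
2. A_y = 7  [[AB ⟂ BC ⇒ -4x-4y+40=0] ∩ [|A−(5, 5)|²=8]]
   so A = (3, 7)

A = (3, 7)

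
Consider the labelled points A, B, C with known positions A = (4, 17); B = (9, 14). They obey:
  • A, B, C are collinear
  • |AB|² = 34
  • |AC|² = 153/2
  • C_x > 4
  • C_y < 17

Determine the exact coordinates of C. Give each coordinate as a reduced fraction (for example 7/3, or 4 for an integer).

C = (23/2, 25/2)

1. C_x = 23/2  [[A, B, C are collinear ⇒ 3x+5y-97=0] ∩ [|C−(4, 17)|²=153/2]]
2. C_y = 25/2  [[A, B, C are collinear ⇒ 3x+5y-97=0] ∩ [|C−(4, 17)|²=153/2]]
   so C = (23/2, 25/2)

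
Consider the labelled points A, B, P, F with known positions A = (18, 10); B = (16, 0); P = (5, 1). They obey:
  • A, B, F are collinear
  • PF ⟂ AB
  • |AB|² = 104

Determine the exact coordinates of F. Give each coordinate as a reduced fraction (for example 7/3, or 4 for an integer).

1. F_x = 205/13  [[A, B, F are collinear ⇒ 10x-2y-160=0] ∩ [PF ⟂ AB ⇒ -2x-10y+20=0]]
2. F_y = -15/13  [[A, B, F are collinear ⇒ 10x-2y-160=0] ∩ [PF ⟂ AB ⇒ -2x-10y+20=0]]
   so F = (205/13, -15/13)

F = (205/13, -15/13)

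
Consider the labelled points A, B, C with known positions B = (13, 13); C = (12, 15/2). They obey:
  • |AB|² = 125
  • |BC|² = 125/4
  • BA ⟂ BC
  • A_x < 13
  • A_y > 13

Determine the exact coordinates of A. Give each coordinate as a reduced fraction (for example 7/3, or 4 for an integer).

A = (2, 15)

1. A_x = 2  [[BA ⟂ BC ⇒ -1x-11/2y+169/2=0] ∩ [|A−(13, 13)|²=125]]
2. A_y = 15  [[BA ⟂ BC ⇒ -1x-11/2y+169/2=0] ∩ [|A−(13, 13)|²=125]]
   so A = (2, 15)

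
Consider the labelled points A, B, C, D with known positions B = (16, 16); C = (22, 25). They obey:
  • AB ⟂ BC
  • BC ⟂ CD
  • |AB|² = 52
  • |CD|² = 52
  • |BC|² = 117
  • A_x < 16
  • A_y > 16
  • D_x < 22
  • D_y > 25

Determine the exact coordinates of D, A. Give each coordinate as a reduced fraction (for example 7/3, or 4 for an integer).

D = (16, 29)
A = (10, 20)

1. D_x = 16  [[BC ⟂ CD ⇒ 6x+9y-357=0] ∩ [|D−(22, 25)|²=52]]
2. D_y = 29  [[BC ⟂ CD ⇒ 6x+9y-357=0] ∩ [|D−(22, 25)|²=52]]
   so D = (16, 29)
3. A_x = 10  [[AB ⟂ BC ⇒ -6x-9y+240=0] ∩ [|A−(16, 16)|²=52]]
4. A_y = 20  [[AB ⟂ BC ⇒ -6x-9y+240=0] ∩ [|A−(16, 16)|²=52]]
   so A = (10, 20)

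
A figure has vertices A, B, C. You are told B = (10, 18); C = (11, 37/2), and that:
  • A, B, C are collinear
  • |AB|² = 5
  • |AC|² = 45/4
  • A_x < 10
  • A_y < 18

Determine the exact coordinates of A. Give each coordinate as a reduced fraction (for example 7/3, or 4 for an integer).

1. A_x = 8  [[A, B, C are collinear ⇒ -1/2x+1y-13=0] ∩ [|A−(10, 18)|²=5]]
2. A_y = 17  [[A, B, C are collinear ⇒ -1/2x+1y-13=0] ∩ [|A−(10, 18)|²=5]]
   so A = (8, 17)

A = (8, 17)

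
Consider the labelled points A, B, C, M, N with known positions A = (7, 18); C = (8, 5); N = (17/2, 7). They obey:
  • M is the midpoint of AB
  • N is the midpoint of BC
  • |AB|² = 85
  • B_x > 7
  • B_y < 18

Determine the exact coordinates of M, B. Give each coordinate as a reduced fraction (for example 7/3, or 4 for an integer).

M = (8, 27/2)
B = (9, 9)

1. B_x = 9  [B = 2·N−C = 2·(17/2, 7)−(8, 5)]
2. B_y = 9  [B = 2·N−C = 2·(17/2, 7)−(8, 5)]
   so B = (9, 9)
3. M_x = 8  [2·M = A+B = (7, 18)+(9, 9)]
4. M_y = 27/2  [2·M = A+B = (7, 18)+(9, 9)]
   so M = (8, 27/2)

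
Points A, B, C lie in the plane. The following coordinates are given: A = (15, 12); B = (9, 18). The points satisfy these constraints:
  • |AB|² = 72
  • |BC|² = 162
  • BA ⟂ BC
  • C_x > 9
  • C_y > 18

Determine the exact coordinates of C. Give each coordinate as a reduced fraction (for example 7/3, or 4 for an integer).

C = (18, 27)

1. C_x = 18  [[BA ⟂ BC ⇒ 6x-6y+54=0] ∩ [|C−(9, 18)|²=162]]
2. C_y = 27  [[BA ⟂ BC ⇒ 6x-6y+54=0] ∩ [|C−(9, 18)|²=162]]
   so C = (18, 27)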